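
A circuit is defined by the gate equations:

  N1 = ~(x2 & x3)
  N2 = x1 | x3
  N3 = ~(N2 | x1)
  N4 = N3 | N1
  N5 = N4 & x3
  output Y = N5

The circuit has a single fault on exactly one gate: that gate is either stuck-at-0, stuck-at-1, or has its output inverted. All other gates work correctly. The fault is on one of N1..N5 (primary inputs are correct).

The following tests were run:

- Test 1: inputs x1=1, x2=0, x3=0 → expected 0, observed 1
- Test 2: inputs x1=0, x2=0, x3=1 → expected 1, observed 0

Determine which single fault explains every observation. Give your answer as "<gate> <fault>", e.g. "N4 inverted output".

N5 inverted output

Fault-free values for test 1 (x1=1, x2=0, x3=0): N1=1, N2=1, N3=0, N4=1, N5=0, giving Y=0. Observed 1.
Test 1: faults giving observed 1 are {N5 stuck-at-1, N5 inverted output}.
Test 2 (x1=0, x2=0, x3=1): fault-free N1=1, N2=1, N3=0, N4=1, N5=1 → 1; observed 0. Eliminates N5 stuck-at-1.
Only N5 inverted output is consistent with every test.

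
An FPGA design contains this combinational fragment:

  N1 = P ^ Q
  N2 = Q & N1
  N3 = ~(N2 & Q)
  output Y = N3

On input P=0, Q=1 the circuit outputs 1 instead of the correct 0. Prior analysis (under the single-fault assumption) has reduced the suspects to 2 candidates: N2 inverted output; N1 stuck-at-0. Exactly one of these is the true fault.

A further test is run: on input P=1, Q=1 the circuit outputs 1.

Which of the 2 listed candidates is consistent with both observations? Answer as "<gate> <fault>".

Evaluate each candidate on input P=1, Q=1:
  N2 inverted output: N1=0, N2=1 [inverted output], N3=0 → 0 — eliminated
  N1 stuck-at-0: N1=0 [stuck-at-0], N2=0, N3=1 → 1 — matches
Only N1 stuck-at-0 reproduces the observed 1.

N1 stuck-at-0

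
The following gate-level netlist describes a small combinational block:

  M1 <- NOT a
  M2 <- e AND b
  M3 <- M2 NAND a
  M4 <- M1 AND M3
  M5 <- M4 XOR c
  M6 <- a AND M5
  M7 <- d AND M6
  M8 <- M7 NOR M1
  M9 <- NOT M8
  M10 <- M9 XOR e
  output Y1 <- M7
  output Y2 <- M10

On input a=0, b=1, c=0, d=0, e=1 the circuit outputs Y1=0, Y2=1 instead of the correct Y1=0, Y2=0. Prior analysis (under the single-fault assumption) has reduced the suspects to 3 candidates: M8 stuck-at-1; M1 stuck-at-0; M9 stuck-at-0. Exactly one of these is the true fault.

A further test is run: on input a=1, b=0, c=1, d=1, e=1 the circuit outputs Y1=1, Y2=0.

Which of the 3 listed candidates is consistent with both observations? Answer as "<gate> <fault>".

M1 stuck-at-0

Evaluate each candidate on input a=1, b=0, c=1, d=1, e=1:
  M8 stuck-at-1: M1=0, M2=0, M3=1, M4=0, M5=1, M6=1, M7=1, M8=1 [stuck-at-1], M9=0, M10=1 → Y1=1, Y2=1 — eliminated
  M1 stuck-at-0: M1=0 [stuck-at-0], M2=0, M3=1, M4=0, M5=1, M6=1, M7=1, M8=0, M9=1, M10=0 → Y1=1, Y2=0 — matches
  M9 stuck-at-0: M1=0, M2=0, M3=1, M4=0, M5=1, M6=1, M7=1, M8=0, M9=0 [stuck-at-0], M10=1 → Y1=1, Y2=1 — eliminated
Only M1 stuck-at-0 reproduces the observed Y1=1, Y2=0.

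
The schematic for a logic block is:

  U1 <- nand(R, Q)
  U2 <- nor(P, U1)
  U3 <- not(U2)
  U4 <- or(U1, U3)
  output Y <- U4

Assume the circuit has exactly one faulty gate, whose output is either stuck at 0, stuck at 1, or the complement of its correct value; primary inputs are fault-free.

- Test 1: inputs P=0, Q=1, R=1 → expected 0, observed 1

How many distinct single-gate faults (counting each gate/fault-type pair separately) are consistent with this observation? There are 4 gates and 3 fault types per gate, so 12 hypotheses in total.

8

Fault-free: U1=0, U2=1, U3=0, U4=0 → 0. Observed 1.
  U1 stuck-at-0: output 0 ✗
  U1 stuck-at-1: output 1 ✓
  U1 inverted output: output 1 ✓
  U2 stuck-at-0: output 1 ✓
  U2 stuck-at-1: output 0 ✗
  U2 inverted output: output 1 ✓
  U3 stuck-at-0: output 0 ✗
  U3 stuck-at-1: output 1 ✓
  U3 inverted output: output 1 ✓
  U4 stuck-at-0: output 0 ✗
  U4 stuck-at-1: output 1 ✓
  U4 inverted output: output 1 ✓
Consistent faults: {U1 stuck-at-1, U1 inverted output, U2 stuck-at-0, U2 inverted output, U3 stuck-at-1, U3 inverted output, U4 stuck-at-1, U4 inverted output} — 8 in all.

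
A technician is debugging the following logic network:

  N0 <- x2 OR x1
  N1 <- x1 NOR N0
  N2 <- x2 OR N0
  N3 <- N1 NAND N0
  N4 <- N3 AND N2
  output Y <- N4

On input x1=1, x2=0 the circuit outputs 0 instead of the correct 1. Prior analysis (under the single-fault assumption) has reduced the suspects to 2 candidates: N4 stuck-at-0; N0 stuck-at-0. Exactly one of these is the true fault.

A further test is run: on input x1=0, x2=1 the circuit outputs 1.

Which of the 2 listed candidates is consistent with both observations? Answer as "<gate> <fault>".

N0 stuck-at-0

Evaluate each candidate on input x1=0, x2=1:
  N4 stuck-at-0: N0=1, N1=0, N2=1, N3=1, N4=0 [stuck-at-0] → 0 — eliminated
  N0 stuck-at-0: N0=0 [stuck-at-0], N1=1, N2=1, N3=1, N4=1 → 1 — matches
Only N0 stuck-at-0 reproduces the observed 1.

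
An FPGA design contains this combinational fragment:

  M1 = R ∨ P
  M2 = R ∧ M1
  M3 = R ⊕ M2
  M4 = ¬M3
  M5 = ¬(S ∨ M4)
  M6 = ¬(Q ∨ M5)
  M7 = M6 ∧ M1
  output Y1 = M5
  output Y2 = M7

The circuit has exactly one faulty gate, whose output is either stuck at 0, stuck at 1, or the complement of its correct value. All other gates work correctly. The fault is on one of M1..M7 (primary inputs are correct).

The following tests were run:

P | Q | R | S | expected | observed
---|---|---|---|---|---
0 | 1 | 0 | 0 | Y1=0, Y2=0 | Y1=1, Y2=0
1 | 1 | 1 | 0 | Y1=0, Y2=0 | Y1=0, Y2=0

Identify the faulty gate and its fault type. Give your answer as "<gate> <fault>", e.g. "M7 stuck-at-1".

M2 stuck-at-1

Fault-free values for test 1 (P=0, Q=1, R=0, S=0): M1=0, M2=0, M3=0, M4=1, M5=0, M6=0, M7=0, giving Y1=0, Y2=0. Observed Y1=1, Y2=0.
Test 1: faults giving observed Y1=1, Y2=0 are {M2 stuck-at-1, M2 inverted output, M3 stuck-at-1, M3 inverted output, M4 stuck-at-0, M4 inverted output, M5 stuck-at-1, M5 inverted output}.
Test 2 (P=1, Q=1, R=1, S=0): fault-free M1=1, M2=1, M3=0, M4=1, M5=0, M6=0, M7=0 → Y1=0, Y2=0; observed Y1=0, Y2=0. Eliminates M2 inverted output, M3 stuck-at-1, M3 inverted output, M4 stuck-at-0, M4 inverted output, M5 stuck-at-1, M5 inverted output.
Only M2 stuck-at-1 is consistent with every test.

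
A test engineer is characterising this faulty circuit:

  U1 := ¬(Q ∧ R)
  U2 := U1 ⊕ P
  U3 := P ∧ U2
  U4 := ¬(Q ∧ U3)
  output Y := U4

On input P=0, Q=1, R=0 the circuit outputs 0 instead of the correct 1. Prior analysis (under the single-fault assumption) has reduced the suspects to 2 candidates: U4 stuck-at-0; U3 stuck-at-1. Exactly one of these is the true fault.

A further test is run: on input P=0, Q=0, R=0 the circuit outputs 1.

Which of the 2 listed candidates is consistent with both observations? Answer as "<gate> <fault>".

U3 stuck-at-1

Evaluate each candidate on input P=0, Q=0, R=0:
  U4 stuck-at-0: U1=1, U2=1, U3=0, U4=0 [stuck-at-0] → 0 — eliminated
  U3 stuck-at-1: U1=1, U2=1, U3=1 [stuck-at-1], U4=1 → 1 — matches
Only U3 stuck-at-1 reproduces the observed 1.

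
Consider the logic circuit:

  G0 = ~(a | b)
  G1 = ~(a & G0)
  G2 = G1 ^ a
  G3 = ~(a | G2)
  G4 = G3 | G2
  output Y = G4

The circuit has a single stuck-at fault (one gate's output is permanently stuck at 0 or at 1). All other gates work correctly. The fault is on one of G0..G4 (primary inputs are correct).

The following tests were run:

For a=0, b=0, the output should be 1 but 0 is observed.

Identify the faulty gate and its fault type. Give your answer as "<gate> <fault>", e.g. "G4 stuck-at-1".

G4 stuck-at-0

Fault-free values for test 1 (a=0, b=0): G0=1, G1=1, G2=1, G3=0, G4=1, giving Y=1. Observed 0.
Test 1: faults giving observed 0 are {G4 stuck-at-0}.
Only G4 stuck-at-0 is consistent with every test.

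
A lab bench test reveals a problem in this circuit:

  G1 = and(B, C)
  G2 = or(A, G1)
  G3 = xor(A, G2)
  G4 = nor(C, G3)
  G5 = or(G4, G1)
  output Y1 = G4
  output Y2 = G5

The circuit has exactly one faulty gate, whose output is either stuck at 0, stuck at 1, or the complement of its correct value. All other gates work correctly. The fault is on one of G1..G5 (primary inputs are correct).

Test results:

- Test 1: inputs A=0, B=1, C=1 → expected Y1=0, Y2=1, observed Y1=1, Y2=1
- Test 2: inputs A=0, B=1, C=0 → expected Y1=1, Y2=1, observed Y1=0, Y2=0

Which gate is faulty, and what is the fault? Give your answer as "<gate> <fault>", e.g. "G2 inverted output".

Fault-free values for test 1 (A=0, B=1, C=1): G1=1, G2=1, G3=1, G4=0, G5=1, giving Y1=0, Y2=1. Observed Y1=1, Y2=1.
Test 1: faults giving observed Y1=1, Y2=1 are {G4 stuck-at-1, G4 inverted output}.
Test 2 (A=0, B=1, C=0): fault-free G1=0, G2=0, G3=0, G4=1, G5=1 → Y1=1, Y2=1; observed Y1=0, Y2=0. Eliminates G4 stuck-at-1.
Only G4 inverted output is consistent with every test.

G4 inverted output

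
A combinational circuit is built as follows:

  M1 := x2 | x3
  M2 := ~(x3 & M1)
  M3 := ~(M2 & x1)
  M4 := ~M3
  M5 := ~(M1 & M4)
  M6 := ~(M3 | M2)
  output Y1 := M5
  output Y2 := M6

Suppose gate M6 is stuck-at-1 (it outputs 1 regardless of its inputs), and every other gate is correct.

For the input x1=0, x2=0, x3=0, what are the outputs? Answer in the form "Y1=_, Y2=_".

Propagate with M6 forced: M1=0, M2=1, M3=1, M4=0, M5=1, M6=1 [stuck-at-1].
So the outputs are Y1=1, Y2=1. (Without the fault they would be Y1=1, Y2=0.)

Y1=1, Y2=1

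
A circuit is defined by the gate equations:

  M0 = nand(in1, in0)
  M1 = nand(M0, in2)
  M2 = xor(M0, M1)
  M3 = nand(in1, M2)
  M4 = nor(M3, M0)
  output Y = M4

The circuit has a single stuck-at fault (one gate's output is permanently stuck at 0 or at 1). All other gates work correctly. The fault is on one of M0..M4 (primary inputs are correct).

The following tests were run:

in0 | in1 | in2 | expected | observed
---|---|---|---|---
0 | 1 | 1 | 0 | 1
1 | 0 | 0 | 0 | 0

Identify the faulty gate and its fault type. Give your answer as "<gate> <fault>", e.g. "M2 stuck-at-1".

M0 stuck-at-0

Fault-free values for test 1 (in0=0, in1=1, in2=1): M0=1, M1=0, M2=1, M3=0, M4=0, giving Y=0. Observed 1.
Test 1: faults giving observed 1 are {M0 stuck-at-0, M4 stuck-at-1}.
Test 2 (in0=1, in1=0, in2=0): fault-free M0=1, M1=1, M2=0, M3=1, M4=0 → 0; observed 0. Eliminates M4 stuck-at-1.
Only M0 stuck-at-0 is consistent with every test.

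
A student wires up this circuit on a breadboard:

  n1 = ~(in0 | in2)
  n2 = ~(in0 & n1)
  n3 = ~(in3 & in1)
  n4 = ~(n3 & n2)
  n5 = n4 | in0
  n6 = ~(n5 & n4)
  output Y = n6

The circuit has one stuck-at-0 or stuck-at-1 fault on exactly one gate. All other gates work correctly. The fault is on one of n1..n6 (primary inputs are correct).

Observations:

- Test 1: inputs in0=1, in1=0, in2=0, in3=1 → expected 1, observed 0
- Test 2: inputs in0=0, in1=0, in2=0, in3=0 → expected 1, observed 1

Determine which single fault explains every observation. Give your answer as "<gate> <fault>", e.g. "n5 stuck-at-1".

n1 stuck-at-1

Fault-free values for test 1 (in0=1, in1=0, in2=0, in3=1): n1=0, n2=1, n3=1, n4=0, n5=1, n6=1, giving Y=1. Observed 0.
Test 1: faults giving observed 0 are {n1 stuck-at-1, n2 stuck-at-0, n3 stuck-at-0, n4 stuck-at-1, n6 stuck-at-0}.
Test 2 (in0=0, in1=0, in2=0, in3=0): fault-free n1=1, n2=1, n3=1, n4=0, n5=0, n6=1 → 1; observed 1. Eliminates n2 stuck-at-0, n3 stuck-at-0, n4 stuck-at-1, n6 stuck-at-0.
Only n1 stuck-at-1 is consistent with every test.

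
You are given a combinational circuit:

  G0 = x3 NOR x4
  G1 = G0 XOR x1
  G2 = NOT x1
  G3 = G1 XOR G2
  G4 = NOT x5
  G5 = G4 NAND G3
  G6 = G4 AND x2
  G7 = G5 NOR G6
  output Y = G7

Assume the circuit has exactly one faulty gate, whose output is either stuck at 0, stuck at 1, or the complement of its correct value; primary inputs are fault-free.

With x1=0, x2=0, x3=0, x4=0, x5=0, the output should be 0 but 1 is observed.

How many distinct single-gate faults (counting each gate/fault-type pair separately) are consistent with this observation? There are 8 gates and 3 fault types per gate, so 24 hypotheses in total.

Fault-free: G0=1, G1=1, G2=1, G3=0, G4=1, G5=1, G6=0, G7=0 → 0. Observed 1.
  G0: stuck-at-0, inverted output ✓; others ✗
  G1: stuck-at-0, inverted output ✓; others ✗
  G2: stuck-at-0, inverted output ✓; others ✗
  G3: stuck-at-1, inverted output ✓; others ✗
  G4: none of the 3 fault types match ✗
  G5: stuck-at-0, inverted output ✓; others ✗
  G6: none of the 3 fault types match ✗
  G7: stuck-at-1, inverted output ✓; others ✗
Consistent faults: {G0 stuck-at-0, G0 inverted output, G1 stuck-at-0, G1 inverted output, G2 stuck-at-0, G2 inverted output, G3 stuck-at-1, G3 inverted output, G5 stuck-at-0, G5 inverted output, G7 stuck-at-1, G7 inverted output} — 12 in all.

12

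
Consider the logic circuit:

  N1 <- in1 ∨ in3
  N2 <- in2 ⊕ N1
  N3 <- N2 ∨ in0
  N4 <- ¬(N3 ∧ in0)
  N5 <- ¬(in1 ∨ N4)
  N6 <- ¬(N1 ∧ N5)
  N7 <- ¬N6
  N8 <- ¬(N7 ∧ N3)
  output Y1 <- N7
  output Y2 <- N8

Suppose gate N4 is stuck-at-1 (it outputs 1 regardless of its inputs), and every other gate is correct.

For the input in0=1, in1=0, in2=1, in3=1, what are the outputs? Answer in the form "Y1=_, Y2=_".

Propagate with N4 forced: N1=1, N2=0, N3=1, N4=1 [stuck-at-1], N5=0, N6=1, N7=0, N8=1.
So the outputs are Y1=0, Y2=1. (Without the fault they would be Y1=1, Y2=0.)

Y1=0, Y2=1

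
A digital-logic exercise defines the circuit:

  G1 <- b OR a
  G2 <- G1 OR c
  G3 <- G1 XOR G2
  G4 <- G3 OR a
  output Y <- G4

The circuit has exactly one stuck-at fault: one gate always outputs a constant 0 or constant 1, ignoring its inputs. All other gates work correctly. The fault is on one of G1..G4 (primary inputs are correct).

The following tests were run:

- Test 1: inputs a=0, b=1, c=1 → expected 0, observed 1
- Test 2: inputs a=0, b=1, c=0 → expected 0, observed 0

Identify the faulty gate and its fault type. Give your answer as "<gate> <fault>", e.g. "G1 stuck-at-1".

Fault-free values for test 1 (a=0, b=1, c=1): G1=1, G2=1, G3=0, G4=0, giving Y=0. Observed 1.
Test 1: faults giving observed 1 are {G1 stuck-at-0, G2 stuck-at-0, G3 stuck-at-1, G4 stuck-at-1}.
Test 2 (a=0, b=1, c=0): fault-free G1=1, G2=1, G3=0, G4=0 → 0; observed 0. Eliminates G2 stuck-at-0, G3 stuck-at-1, G4 stuck-at-1.
Only G1 stuck-at-0 is consistent with every test.

G1 stuck-at-0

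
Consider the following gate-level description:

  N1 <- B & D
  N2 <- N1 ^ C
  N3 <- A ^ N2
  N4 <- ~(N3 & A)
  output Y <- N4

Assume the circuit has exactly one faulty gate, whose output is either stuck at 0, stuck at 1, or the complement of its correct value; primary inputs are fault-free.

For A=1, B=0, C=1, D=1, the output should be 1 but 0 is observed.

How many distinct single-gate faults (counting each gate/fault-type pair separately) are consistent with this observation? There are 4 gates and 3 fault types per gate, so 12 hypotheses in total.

8

Fault-free: N1=0, N2=1, N3=0, N4=1 → 1. Observed 0.
  N1 stuck-at-0: output 1 ✗
  N1 stuck-at-1: output 0 ✓
  N1 inverted output: output 0 ✓
  N2 stuck-at-0: output 0 ✓
  N2 stuck-at-1: output 1 ✗
  N2 inverted output: output 0 ✓
  N3 stuck-at-0: output 1 ✗
  N3 stuck-at-1: output 0 ✓
  N3 inverted output: output 0 ✓
  N4 stuck-at-0: output 0 ✓
  N4 stuck-at-1: output 1 ✗
  N4 inverted output: output 0 ✓
Consistent faults: {N1 stuck-at-1, N1 inverted output, N2 stuck-at-0, N2 inverted output, N3 stuck-at-1, N3 inverted output, N4 stuck-at-0, N4 inverted output} — 8 in all.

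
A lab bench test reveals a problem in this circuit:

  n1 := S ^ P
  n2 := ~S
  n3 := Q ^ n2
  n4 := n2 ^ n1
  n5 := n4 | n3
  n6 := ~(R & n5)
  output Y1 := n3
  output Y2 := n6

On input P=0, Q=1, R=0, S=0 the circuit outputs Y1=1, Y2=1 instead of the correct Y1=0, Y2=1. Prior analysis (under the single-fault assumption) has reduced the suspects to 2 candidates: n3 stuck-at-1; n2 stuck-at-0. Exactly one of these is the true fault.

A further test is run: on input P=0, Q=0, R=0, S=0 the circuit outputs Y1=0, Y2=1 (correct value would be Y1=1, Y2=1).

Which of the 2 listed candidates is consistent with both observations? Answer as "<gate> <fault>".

Evaluate each candidate on input P=0, Q=0, R=0, S=0:
  n3 stuck-at-1: n1=0, n2=1, n3=1 [stuck-at-1], n4=1, n5=1, n6=1 → Y1=1, Y2=1 — eliminated
  n2 stuck-at-0: n1=0, n2=0 [stuck-at-0], n3=0, n4=0, n5=0, n6=1 → Y1=0, Y2=1 — matches
Only n2 stuck-at-0 reproduces the observed Y1=0, Y2=1.

n2 stuck-at-0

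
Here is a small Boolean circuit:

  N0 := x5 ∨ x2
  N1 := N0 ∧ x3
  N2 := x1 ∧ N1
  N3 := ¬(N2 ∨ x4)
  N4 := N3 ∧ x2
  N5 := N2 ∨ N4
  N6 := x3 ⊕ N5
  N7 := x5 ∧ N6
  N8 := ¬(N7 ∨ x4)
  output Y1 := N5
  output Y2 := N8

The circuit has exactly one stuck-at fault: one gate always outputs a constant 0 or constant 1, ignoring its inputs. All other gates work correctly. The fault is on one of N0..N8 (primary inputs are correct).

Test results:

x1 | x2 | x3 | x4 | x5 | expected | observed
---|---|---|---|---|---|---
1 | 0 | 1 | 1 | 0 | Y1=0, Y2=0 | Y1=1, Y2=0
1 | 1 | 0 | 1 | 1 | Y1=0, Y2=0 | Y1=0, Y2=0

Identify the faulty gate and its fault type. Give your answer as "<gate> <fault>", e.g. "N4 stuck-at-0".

N0 stuck-at-1

Fault-free values for test 1 (x1=1, x2=0, x3=1, x4=1, x5=0): N0=0, N1=0, N2=0, N3=0, N4=0, N5=0, N6=1, N7=0, N8=0, giving Y1=0, Y2=0. Observed Y1=1, Y2=0.
Test 1: faults giving observed Y1=1, Y2=0 are {N0 stuck-at-1, N1 stuck-at-1, N2 stuck-at-1, N4 stuck-at-1, N5 stuck-at-1}.
Test 2 (x1=1, x2=1, x3=0, x4=1, x5=1): fault-free N0=1, N1=0, N2=0, N3=0, N4=0, N5=0, N6=0, N7=0, N8=0 → Y1=0, Y2=0; observed Y1=0, Y2=0. Eliminates N1 stuck-at-1, N2 stuck-at-1, N4 stuck-at-1, N5 stuck-at-1.
Only N0 stuck-at-1 is consistent with every test.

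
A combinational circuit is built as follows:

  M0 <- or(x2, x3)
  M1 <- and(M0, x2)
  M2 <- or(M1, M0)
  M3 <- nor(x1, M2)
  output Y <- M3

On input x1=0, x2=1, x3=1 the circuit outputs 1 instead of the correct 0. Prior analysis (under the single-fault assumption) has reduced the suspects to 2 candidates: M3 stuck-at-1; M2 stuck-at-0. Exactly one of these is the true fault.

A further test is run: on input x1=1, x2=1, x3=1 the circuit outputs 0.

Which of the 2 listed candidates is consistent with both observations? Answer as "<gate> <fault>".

M2 stuck-at-0

Evaluate each candidate on input x1=1, x2=1, x3=1:
  M3 stuck-at-1: M0=1, M1=1, M2=1, M3=1 [stuck-at-1] → 1 — eliminated
  M2 stuck-at-0: M0=1, M1=1, M2=0 [stuck-at-0], M3=0 → 0 — matches
Only M2 stuck-at-0 reproduces the observed 0.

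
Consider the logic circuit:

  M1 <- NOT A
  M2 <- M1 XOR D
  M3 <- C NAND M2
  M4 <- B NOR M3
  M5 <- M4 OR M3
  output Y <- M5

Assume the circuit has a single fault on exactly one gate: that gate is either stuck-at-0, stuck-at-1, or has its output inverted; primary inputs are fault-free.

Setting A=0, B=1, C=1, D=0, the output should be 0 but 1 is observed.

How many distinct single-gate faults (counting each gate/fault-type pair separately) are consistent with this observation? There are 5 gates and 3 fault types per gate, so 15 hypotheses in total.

10

Fault-free: M1=1, M2=1, M3=0, M4=0, M5=0 → 0. Observed 1.
  M1: stuck-at-0, inverted output ✓; others ✗
  M2: stuck-at-0, inverted output ✓; others ✗
  M3: stuck-at-1, inverted output ✓; others ✗
  M4: stuck-at-1, inverted output ✓; others ✗
  M5: stuck-at-1, inverted output ✓; others ✗
Consistent faults: {M1 stuck-at-0, M1 inverted output, M2 stuck-at-0, M2 inverted output, M3 stuck-at-1, M3 inverted output, M4 stuck-at-1, M4 inverted output, M5 stuck-at-1, M5 inverted output} — 10 in all.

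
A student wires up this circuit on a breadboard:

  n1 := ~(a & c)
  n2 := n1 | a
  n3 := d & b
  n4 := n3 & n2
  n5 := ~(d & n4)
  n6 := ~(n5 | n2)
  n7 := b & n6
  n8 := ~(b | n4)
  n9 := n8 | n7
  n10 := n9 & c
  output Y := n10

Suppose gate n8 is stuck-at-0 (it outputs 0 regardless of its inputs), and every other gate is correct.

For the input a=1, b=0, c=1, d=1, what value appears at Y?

0

Propagate with n8 forced: n1=0, n2=1, n3=0, n4=0, n5=1, n6=0, n7=0, n8=0 [stuck-at-0], n9=0, n10=0.
So Y = 0. (Without the fault it would be 1.)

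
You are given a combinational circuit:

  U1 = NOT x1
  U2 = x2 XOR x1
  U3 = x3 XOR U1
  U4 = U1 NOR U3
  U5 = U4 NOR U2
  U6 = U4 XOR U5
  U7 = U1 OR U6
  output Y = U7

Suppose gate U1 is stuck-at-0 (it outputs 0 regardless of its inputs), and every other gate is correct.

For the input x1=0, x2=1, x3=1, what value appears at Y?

Propagate with U1 forced: U1=0 [stuck-at-0], U2=1, U3=1, U4=0, U5=0, U6=0, U7=0.
So Y = 0. (Without the fault it would be 1.)

0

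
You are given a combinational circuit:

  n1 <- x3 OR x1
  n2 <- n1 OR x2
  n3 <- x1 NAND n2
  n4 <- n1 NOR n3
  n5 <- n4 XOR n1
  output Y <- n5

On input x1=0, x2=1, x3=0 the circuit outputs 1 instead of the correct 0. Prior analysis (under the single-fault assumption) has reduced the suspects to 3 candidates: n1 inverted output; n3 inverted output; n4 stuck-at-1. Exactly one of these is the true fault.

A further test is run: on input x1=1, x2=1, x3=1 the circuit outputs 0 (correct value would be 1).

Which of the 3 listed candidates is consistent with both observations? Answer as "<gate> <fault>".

n4 stuck-at-1

Evaluate each candidate on input x1=1, x2=1, x3=1:
  n1 inverted output: n1=0 [inverted output], n2=1, n3=0, n4=1, n5=1 → 1 — eliminated
  n3 inverted output: n1=1, n2=1, n3=1 [inverted output], n4=0, n5=1 → 1 — eliminated
  n4 stuck-at-1: n1=1, n2=1, n3=0, n4=1 [stuck-at-1], n5=0 → 0 — matches
Only n4 stuck-at-1 reproduces the observed 0.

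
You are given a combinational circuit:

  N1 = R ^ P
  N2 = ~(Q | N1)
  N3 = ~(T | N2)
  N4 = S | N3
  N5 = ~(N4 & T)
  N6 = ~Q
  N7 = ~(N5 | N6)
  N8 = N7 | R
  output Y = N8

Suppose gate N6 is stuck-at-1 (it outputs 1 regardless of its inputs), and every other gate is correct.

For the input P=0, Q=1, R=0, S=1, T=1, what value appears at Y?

0

Propagate with N6 forced: N1=0, N2=0, N3=0, N4=1, N5=0, N6=1 [stuck-at-1], N7=0, N8=0.
So Y = 0. (Without the fault it would be 1.)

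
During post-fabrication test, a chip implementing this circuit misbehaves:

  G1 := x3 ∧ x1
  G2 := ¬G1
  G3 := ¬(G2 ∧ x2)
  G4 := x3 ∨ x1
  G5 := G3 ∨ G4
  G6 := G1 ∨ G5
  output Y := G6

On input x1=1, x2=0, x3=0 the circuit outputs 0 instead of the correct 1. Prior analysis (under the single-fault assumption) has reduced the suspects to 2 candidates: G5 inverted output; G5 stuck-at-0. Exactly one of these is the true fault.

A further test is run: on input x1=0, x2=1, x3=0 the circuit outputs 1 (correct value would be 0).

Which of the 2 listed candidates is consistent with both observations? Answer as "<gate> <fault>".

G5 inverted output

Evaluate each candidate on input x1=0, x2=1, x3=0:
  G5 inverted output: G1=0, G2=1, G3=0, G4=0, G5=1 [inverted output], G6=1 → 1 — matches
  G5 stuck-at-0: G1=0, G2=1, G3=0, G4=0, G5=0 [stuck-at-0], G6=0 → 0 — eliminated
Only G5 inverted output reproduces the observed 1.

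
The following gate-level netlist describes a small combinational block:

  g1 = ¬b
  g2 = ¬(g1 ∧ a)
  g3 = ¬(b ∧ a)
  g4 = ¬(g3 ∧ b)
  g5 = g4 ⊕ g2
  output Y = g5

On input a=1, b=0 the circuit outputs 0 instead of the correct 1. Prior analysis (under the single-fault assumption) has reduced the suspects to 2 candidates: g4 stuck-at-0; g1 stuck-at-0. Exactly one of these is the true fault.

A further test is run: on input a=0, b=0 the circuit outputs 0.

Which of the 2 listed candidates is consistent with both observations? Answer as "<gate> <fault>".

Evaluate each candidate on input a=0, b=0:
  g4 stuck-at-0: g1=1, g2=1, g3=1, g4=0 [stuck-at-0], g5=1 → 1 — eliminated
  g1 stuck-at-0: g1=0 [stuck-at-0], g2=1, g3=1, g4=1, g5=0 → 0 — matches
Only g1 stuck-at-0 reproduces the observed 0.

g1 stuck-at-0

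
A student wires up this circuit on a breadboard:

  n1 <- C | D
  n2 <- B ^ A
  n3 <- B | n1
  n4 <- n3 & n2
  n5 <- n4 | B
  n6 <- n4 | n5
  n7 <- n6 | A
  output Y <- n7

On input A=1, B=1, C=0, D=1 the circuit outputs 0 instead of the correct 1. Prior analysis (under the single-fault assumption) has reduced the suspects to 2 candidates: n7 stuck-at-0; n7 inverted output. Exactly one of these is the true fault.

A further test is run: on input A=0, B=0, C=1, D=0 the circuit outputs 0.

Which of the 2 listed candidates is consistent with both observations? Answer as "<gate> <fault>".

Evaluate each candidate on input A=0, B=0, C=1, D=0:
  n7 stuck-at-0: n1=1, n2=0, n3=1, n4=0, n5=0, n6=0, n7=0 [stuck-at-0] → 0 — matches
  n7 inverted output: n1=1, n2=0, n3=1, n4=0, n5=0, n6=0, n7=1 [inverted output] → 1 — eliminated
Only n7 stuck-at-0 reproduces the observed 0.

n7 stuck-at-0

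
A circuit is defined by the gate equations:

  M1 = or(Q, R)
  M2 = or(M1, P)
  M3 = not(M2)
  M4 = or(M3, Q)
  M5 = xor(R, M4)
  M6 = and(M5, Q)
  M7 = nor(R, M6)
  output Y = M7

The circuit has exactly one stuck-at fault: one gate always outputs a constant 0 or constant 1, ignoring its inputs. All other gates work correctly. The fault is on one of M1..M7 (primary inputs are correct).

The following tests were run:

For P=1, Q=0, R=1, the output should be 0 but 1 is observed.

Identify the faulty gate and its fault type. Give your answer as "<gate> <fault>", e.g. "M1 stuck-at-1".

Fault-free values for test 1 (P=1, Q=0, R=1): M1=1, M2=1, M3=0, M4=0, M5=1, M6=0, M7=0, giving Y=0. Observed 1.
Test 1: faults giving observed 1 are {M7 stuck-at-1}.
Only M7 stuck-at-1 is consistent with every test.

M7 stuck-at-1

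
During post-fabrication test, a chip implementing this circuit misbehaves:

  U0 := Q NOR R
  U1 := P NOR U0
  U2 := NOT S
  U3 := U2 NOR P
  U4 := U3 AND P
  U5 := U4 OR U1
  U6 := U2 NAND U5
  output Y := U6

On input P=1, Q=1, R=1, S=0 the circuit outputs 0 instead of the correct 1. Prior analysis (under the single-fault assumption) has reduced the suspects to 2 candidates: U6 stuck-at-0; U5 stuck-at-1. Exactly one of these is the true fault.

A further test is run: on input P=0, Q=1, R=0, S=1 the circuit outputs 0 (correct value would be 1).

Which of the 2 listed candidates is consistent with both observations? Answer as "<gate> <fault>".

Evaluate each candidate on input P=0, Q=1, R=0, S=1:
  U6 stuck-at-0: U0=0, U1=1, U2=0, U3=1, U4=0, U5=1, U6=0 [stuck-at-0] → 0 — matches
  U5 stuck-at-1: U0=0, U1=1, U2=0, U3=1, U4=0, U5=1 [stuck-at-1], U6=1 → 1 — eliminated
Only U6 stuck-at-0 reproduces the observed 0.

U6 stuck-at-0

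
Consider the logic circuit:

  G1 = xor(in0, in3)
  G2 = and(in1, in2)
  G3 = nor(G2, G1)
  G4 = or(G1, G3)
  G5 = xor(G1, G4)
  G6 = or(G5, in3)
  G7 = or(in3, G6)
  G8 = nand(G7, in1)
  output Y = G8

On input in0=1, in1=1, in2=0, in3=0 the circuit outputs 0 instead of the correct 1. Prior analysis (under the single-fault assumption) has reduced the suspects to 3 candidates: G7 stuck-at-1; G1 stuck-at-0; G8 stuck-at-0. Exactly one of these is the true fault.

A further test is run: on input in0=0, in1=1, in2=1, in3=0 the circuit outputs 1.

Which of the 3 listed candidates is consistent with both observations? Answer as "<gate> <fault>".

G1 stuck-at-0

Evaluate each candidate on input in0=0, in1=1, in2=1, in3=0:
  G7 stuck-at-1: G1=0, G2=1, G3=0, G4=0, G5=0, G6=0, G7=1 [stuck-at-1], G8=0 → 0 — eliminated
  G1 stuck-at-0: G1=0 [stuck-at-0], G2=1, G3=0, G4=0, G5=0, G6=0, G7=0, G8=1 → 1 — matches
  G8 stuck-at-0: G1=0, G2=1, G3=0, G4=0, G5=0, G6=0, G7=0, G8=0 [stuck-at-0] → 0 — eliminated
Only G1 stuck-at-0 reproduces the observed 1.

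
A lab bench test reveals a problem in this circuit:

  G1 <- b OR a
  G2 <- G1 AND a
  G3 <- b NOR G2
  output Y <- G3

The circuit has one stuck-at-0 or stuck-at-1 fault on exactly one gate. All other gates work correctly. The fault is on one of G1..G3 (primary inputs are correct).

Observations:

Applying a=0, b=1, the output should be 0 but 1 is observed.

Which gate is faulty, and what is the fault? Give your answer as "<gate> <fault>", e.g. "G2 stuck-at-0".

Fault-free values for test 1 (a=0, b=1): G1=1, G2=0, G3=0, giving Y=0. Observed 1.
Test 1: faults giving observed 1 are {G3 stuck-at-1}.
Only G3 stuck-at-1 is consistent with every test.

G3 stuck-at-1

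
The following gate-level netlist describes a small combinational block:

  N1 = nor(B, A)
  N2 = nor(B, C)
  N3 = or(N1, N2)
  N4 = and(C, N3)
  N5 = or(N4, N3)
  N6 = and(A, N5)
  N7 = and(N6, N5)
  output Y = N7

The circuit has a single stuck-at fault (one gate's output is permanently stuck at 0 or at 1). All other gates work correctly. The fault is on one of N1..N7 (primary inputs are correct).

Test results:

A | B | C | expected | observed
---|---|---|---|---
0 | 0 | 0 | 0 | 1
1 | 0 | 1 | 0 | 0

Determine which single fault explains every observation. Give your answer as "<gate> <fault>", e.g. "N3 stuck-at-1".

Fault-free values for test 1 (A=0, B=0, C=0): N1=1, N2=1, N3=1, N4=0, N5=1, N6=0, N7=0, giving Y=0. Observed 1.
Test 1: faults giving observed 1 are {N6 stuck-at-1, N7 stuck-at-1}.
Test 2 (A=1, B=0, C=1): fault-free N1=0, N2=0, N3=0, N4=0, N5=0, N6=0, N7=0 → 0; observed 0. Eliminates N7 stuck-at-1.
Only N6 stuck-at-1 is consistent with every test.

N6 stuck-at-1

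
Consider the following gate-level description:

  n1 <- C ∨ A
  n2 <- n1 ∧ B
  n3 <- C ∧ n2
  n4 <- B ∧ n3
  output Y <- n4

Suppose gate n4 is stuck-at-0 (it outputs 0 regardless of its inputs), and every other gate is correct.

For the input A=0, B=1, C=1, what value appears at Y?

0

Propagate with n4 forced: n1=1, n2=1, n3=1, n4=0 [stuck-at-0].
So Y = 0. (Without the fault it would be 1.)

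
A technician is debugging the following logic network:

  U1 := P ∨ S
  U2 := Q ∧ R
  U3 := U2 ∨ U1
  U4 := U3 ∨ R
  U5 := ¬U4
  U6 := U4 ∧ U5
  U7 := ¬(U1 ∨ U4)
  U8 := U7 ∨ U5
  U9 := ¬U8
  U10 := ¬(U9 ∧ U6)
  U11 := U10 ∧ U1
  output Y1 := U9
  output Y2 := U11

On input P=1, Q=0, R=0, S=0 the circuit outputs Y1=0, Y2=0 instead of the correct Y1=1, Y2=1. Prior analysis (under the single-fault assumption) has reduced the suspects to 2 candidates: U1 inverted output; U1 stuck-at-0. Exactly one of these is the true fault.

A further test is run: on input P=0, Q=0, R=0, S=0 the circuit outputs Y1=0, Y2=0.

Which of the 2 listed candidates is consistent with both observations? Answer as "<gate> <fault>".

Evaluate each candidate on input P=0, Q=0, R=0, S=0:
  U1 inverted output: U1=1 [inverted output], U2=0, U3=1, U4=1, U5=0, U6=0, U7=0, U8=0, U9=1, U10=1, U11=1 → Y1=1, Y2=1 — eliminated
  U1 stuck-at-0: U1=0 [stuck-at-0], U2=0, U3=0, U4=0, U5=1, U6=0, U7=1, U8=1, U9=0, U10=1, U11=0 → Y1=0, Y2=0 — matches
Only U1 stuck-at-0 reproduces the observed Y1=0, Y2=0.

U1 stuck-at-0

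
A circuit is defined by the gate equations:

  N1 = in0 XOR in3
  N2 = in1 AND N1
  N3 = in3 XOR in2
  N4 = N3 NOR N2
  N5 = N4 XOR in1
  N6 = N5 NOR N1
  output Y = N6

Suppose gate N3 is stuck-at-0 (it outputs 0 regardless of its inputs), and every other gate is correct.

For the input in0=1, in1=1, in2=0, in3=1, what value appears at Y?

1

Propagate with N3 forced: N1=0, N2=0, N3=0 [stuck-at-0], N4=1, N5=0, N6=1.
So Y = 1. (Without the fault it would be 0.)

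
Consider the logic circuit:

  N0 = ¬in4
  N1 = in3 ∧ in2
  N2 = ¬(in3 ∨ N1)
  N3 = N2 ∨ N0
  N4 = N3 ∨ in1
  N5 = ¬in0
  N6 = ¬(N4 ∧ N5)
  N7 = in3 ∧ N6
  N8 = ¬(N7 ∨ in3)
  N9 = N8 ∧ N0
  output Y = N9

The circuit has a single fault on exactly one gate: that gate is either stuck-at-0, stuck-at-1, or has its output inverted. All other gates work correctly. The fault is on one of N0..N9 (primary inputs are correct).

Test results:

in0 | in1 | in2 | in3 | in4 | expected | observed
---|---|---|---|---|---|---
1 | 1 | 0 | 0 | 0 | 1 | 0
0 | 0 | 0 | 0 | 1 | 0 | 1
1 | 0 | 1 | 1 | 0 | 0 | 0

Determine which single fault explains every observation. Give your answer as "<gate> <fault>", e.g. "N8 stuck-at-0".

Fault-free values for test 1 (in0=1, in1=1, in2=0, in3=0, in4=0): N0=1, N1=0, N2=1, N3=1, N4=1, N5=0, N6=1, N7=0, N8=1, N9=1, giving Y=1. Observed 0.
Test 1: faults giving observed 0 are {N0 stuck-at-0, N0 inverted output, N7 stuck-at-1, N7 inverted output, N8 stuck-at-0, N8 inverted output, N9 stuck-at-0, N9 inverted output}.
Test 2 (in0=0, in1=0, in2=0, in3=0, in4=1): fault-free N0=0, N1=0, N2=1, N3=1, N4=1, N5=1, N6=0, N7=0, N8=1, N9=0 → 0; observed 1. Eliminates N0 stuck-at-0, N7 stuck-at-1, N7 inverted output, N8 stuck-at-0, N8 inverted output, N9 stuck-at-0.
Test 3 (in0=1, in1=0, in2=1, in3=1, in4=0): fault-free N0=1, N1=1, N2=0, N3=1, N4=1, N5=0, N6=1, N7=1, N8=0, N9=0 → 0; observed 0. Eliminates N9 inverted output.
Only N0 inverted output is consistent with every test.

N0 inverted output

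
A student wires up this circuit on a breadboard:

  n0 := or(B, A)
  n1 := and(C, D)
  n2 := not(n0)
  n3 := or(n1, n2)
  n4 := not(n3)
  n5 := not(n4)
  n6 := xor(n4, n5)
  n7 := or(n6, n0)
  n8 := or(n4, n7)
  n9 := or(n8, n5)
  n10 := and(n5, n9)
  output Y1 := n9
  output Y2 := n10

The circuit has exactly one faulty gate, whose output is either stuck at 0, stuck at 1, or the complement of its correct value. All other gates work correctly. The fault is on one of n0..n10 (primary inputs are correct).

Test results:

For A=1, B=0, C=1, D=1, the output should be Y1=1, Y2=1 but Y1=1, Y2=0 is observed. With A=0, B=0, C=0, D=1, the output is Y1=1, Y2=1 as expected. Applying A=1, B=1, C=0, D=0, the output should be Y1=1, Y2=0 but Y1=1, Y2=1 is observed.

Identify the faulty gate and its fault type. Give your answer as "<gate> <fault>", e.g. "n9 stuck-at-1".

n1 inverted output

Fault-free values for test 1 (A=1, B=0, C=1, D=1): n0=1, n1=1, n2=0, n3=1, n4=0, n5=1, n6=1, n7=1, n8=1, n9=1, n10=1, giving Y1=1, Y2=1. Observed Y1=1, Y2=0.
Test 1: faults giving observed Y1=1, Y2=0 are {n1 stuck-at-0, n1 inverted output, n3 stuck-at-0, n3 inverted output, n4 stuck-at-1, n4 inverted output, n5 stuck-at-0, n5 inverted output, n10 stuck-at-0, n10 inverted output}.
Test 2 (A=0, B=0, C=0, D=1): fault-free n0=0, n1=0, n2=1, n3=1, n4=0, n5=1, n6=1, n7=1, n8=1, n9=1, n10=1 → Y1=1, Y2=1; observed Y1=1, Y2=1. Eliminates n3 stuck-at-0, n3 inverted output, n4 stuck-at-1, n4 inverted output, n5 stuck-at-0, n5 inverted output, n10 stuck-at-0, n10 inverted output.
Test 3 (A=1, B=1, C=0, D=0): fault-free n0=1, n1=0, n2=0, n3=0, n4=1, n5=0, n6=1, n7=1, n8=1, n9=1, n10=0 → Y1=1, Y2=0; observed Y1=1, Y2=1. Eliminates n1 stuck-at-0.
Only n1 inverted output is consistent with every test.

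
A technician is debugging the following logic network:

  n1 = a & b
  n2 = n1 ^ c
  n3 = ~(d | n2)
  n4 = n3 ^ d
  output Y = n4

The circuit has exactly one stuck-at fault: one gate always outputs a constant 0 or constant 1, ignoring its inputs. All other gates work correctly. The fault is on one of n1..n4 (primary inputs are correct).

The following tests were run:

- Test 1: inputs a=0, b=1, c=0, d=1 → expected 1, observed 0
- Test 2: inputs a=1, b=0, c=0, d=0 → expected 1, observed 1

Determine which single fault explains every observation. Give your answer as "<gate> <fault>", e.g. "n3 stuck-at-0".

Fault-free values for test 1 (a=0, b=1, c=0, d=1): n1=0, n2=0, n3=0, n4=1, giving Y=1. Observed 0.
Test 1: faults giving observed 0 are {n3 stuck-at-1, n4 stuck-at-0}.
Test 2 (a=1, b=0, c=0, d=0): fault-free n1=0, n2=0, n3=1, n4=1 → 1; observed 1. Eliminates n4 stuck-at-0.
Only n3 stuck-at-1 is consistent with every test.

n3 stuck-at-1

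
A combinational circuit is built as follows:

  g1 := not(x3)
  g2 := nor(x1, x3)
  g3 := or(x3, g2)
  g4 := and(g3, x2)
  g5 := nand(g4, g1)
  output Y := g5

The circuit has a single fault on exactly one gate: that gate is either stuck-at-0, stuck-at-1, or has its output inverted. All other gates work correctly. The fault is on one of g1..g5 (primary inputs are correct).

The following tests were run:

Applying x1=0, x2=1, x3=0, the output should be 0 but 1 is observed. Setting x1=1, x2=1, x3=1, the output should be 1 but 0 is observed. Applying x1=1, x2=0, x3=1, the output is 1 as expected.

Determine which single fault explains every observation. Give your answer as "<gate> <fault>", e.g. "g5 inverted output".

g1 inverted output

Fault-free values for test 1 (x1=0, x2=1, x3=0): g1=1, g2=1, g3=1, g4=1, g5=0, giving Y=0. Observed 1.
Test 1: faults giving observed 1 are {g1 stuck-at-0, g1 inverted output, g2 stuck-at-0, g2 inverted output, g3 stuck-at-0, g3 inverted output, g4 stuck-at-0, g4 inverted output, g5 stuck-at-1, g5 inverted output}.
Test 2 (x1=1, x2=1, x3=1): fault-free g1=0, g2=0, g3=1, g4=1, g5=1 → 1; observed 0. Eliminates g1 stuck-at-0, g2 stuck-at-0, g2 inverted output, g3 stuck-at-0, g3 inverted output, g4 stuck-at-0, g4 inverted output, g5 stuck-at-1.
Test 3 (x1=1, x2=0, x3=1): fault-free g1=0, g2=0, g3=1, g4=0, g5=1 → 1; observed 1. Eliminates g5 inverted output.
Only g1 inverted output is consistent with every test.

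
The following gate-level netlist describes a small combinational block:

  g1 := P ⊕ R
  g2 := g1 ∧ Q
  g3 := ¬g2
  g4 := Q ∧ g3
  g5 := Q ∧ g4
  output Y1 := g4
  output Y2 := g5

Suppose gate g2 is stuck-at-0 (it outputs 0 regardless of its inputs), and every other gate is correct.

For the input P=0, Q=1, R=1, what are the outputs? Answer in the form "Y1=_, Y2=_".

Y1=1, Y2=1

Propagate with g2 forced: g1=1, g2=0 [stuck-at-0], g3=1, g4=1, g5=1.
So the outputs are Y1=1, Y2=1. (Without the fault they would be Y1=0, Y2=0.)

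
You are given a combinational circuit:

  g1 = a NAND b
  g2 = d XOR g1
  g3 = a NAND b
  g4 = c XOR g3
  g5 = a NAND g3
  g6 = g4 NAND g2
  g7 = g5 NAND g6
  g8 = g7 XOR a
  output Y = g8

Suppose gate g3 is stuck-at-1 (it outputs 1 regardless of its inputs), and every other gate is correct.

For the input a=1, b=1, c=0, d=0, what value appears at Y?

Propagate with g3 forced: g1=0, g2=0, g3=1 [stuck-at-1], g4=1, g5=0, g6=1, g7=1, g8=0.
So Y = 0. (Without the fault it would be 1.)

0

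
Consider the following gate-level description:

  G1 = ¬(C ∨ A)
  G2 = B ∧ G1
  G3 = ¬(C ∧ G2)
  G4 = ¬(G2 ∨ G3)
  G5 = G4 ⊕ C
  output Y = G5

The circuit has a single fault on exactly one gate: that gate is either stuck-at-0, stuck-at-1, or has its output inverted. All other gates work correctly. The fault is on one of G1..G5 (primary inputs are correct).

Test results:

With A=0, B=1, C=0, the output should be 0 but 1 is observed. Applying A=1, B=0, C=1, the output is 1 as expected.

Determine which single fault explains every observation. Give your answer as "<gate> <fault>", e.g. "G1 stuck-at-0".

Fault-free values for test 1 (A=0, B=1, C=0): G1=1, G2=1, G3=1, G4=0, G5=0, giving Y=0. Observed 1.
Test 1: faults giving observed 1 are {G4 stuck-at-1, G4 inverted output, G5 stuck-at-1, G5 inverted output}.
Test 2 (A=1, B=0, C=1): fault-free G1=0, G2=0, G3=1, G4=0, G5=1 → 1; observed 1. Eliminates G4 stuck-at-1, G4 inverted output, G5 inverted output.
Only G5 stuck-at-1 is consistent with every test.

G5 stuck-at-1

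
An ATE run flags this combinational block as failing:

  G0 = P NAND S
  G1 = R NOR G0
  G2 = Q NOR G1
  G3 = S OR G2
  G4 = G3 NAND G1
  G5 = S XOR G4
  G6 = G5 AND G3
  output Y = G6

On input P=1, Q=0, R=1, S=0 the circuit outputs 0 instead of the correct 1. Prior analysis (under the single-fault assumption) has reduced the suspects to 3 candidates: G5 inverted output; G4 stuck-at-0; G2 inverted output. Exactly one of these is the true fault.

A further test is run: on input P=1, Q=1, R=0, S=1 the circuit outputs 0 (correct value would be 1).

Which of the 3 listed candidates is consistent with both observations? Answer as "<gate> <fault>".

G5 inverted output

Evaluate each candidate on input P=1, Q=1, R=0, S=1:
  G5 inverted output: G0=0, G1=1, G2=0, G3=1, G4=0, G5=0 [inverted output], G6=0 → 0 — matches
  G4 stuck-at-0: G0=0, G1=1, G2=0, G3=1, G4=0 [stuck-at-0], G5=1, G6=1 → 1 — eliminated
  G2 inverted output: G0=0, G1=1, G2=1 [inverted output], G3=1, G4=0, G5=1, G6=1 → 1 — eliminated
Only G5 inverted output reproduces the observed 0.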